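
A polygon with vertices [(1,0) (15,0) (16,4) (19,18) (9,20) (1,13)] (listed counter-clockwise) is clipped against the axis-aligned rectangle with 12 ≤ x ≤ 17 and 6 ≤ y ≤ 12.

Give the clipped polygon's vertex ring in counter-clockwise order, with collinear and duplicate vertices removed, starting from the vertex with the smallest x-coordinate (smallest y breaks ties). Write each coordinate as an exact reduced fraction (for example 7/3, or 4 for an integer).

Clipped polygon: [(12,6) (115/7,6) (17,26/3) (17,12) (12,12)]

1. After x ≥ 12: [(12,0) (15,0) (16,4) (19,18) (12,97/5)]
2. After x ≤ 17: [(12,0) (15,0) (16,4) (17,26/3) (17,92/5) (12,97/5)]
3. After y ≥ 6: [(12,6) (115/7,6) (17,26/3) (17,92/5) (12,97/5)]
4. After y ≤ 12: [(12,12) (12,6) (115/7,6) (17,26/3) (17,12)]
5. Canonical ring: [(12,6) (115/7,6) (17,26/3) (17,12) (12,12)]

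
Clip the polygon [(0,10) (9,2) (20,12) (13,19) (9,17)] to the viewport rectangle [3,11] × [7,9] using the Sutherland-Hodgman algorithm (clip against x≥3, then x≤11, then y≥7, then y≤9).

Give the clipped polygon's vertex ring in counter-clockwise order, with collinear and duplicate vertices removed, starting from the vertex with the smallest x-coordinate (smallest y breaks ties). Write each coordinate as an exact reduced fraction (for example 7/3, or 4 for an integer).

Clipped polygon: [(3,22/3) (27/8,7) (11,7) (11,9) (3,9)]

1. After x ≥ 3: [(3,37/3) (3,22/3) (9,2) (20,12) (13,19) (9,17)]
2. After x ≤ 11: [(3,37/3) (3,22/3) (9,2) (11,42/11) (11,18) (9,17)]
3. After y ≥ 7: [(3,37/3) (3,22/3) (27/8,7) (11,7) (11,18) (9,17)]
4. After y ≤ 9: [(3,9) (3,22/3) (27/8,7) (11,7) (11,9)]
5. Canonical ring: [(3,22/3) (27/8,7) (11,7) (11,9) (3,9)]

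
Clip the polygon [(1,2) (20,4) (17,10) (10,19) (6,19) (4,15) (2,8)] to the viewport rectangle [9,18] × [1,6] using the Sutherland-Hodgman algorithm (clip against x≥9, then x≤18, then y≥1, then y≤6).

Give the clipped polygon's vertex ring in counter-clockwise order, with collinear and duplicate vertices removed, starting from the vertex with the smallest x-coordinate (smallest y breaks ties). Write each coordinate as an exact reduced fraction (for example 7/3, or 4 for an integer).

1. After x ≥ 9: [(9,54/19) (20,4) (17,10) (10,19) (9,19)]
2. After x ≤ 18: [(9,54/19) (18,72/19) (18,8) (17,10) (10,19) (9,19)]
3. After y ≥ 1: [(9,54/19) (18,72/19) (18,8) (17,10) (10,19) (9,19)]
4. After y ≤ 6: [(9,6) (9,54/19) (18,72/19) (18,6)]
5. Canonical ring: [(9,54/19) (18,72/19) (18,6) (9,6)]

Clipped polygon: [(9,54/19) (18,72/19) (18,6) (9,6)]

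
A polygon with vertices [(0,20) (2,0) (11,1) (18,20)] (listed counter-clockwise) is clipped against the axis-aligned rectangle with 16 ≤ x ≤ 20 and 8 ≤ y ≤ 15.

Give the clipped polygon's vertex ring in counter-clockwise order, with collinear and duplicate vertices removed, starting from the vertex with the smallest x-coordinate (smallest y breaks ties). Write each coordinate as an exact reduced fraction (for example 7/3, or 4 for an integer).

1. After x ≥ 16: [(16,20) (16,102/7) (18,20)]
2. After x ≤ 20: [(16,20) (16,102/7) (18,20)]
3. After y ≥ 8: [(16,20) (16,102/7) (18,20)]
4. After y ≤ 15: [(16,15) (16,102/7) (307/19,15)]
5. Canonical ring: [(16,102/7) (307/19,15) (16,15)]

Clipped polygon: [(16,102/7) (307/19,15) (16,15)]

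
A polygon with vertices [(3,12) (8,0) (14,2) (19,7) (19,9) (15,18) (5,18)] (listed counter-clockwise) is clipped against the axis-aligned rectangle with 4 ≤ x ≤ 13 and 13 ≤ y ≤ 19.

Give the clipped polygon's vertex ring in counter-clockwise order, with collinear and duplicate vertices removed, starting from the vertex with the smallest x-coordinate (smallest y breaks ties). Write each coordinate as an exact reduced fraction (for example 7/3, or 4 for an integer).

Clipped polygon: [(4,13) (13,13) (13,18) (5,18) (4,15)]

1. After x ≥ 4: [(4,15) (4,48/5) (8,0) (14,2) (19,7) (19,9) (15,18) (5,18)]
2. After x ≤ 13: [(4,15) (4,48/5) (8,0) (13,5/3) (13,18) (5,18)]
3. After y ≥ 13: [(4,15) (4,13) (13,13) (13,18) (5,18)]
4. After y ≤ 19: [(4,15) (4,13) (13,13) (13,18) (5,18)]
5. Canonical ring: [(4,13) (13,13) (13,18) (5,18) (4,15)]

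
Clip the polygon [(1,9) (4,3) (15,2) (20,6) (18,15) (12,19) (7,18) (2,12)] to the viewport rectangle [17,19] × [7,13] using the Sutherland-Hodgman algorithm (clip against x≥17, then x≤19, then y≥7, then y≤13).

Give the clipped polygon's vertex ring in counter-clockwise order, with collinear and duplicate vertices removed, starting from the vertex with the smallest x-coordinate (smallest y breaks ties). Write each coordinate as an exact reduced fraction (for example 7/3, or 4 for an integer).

Clipped polygon: [(17,7) (19,7) (19,21/2) (166/9,13) (17,13)]

1. After x ≥ 17: [(17,18/5) (20,6) (18,15) (17,47/3)]
2. After x ≤ 19: [(17,18/5) (19,26/5) (19,21/2) (18,15) (17,47/3)]
3. After y ≥ 7: [(17,7) (19,7) (19,21/2) (18,15) (17,47/3)]
4. After y ≤ 13: [(17,13) (17,7) (19,7) (19,21/2) (166/9,13)]
5. Canonical ring: [(17,7) (19,7) (19,21/2) (166/9,13) (17,13)]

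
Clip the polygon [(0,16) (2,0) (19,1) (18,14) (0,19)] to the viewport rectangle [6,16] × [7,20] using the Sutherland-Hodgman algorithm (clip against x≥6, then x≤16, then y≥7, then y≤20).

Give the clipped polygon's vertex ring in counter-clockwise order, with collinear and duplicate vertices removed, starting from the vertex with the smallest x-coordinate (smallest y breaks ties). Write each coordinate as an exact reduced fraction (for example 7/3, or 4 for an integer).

Clipped polygon: [(6,7) (16,7) (16,131/9) (6,52/3)]

1. After x ≥ 6: [(6,4/17) (19,1) (18,14) (6,52/3)]
2. After x ≤ 16: [(6,4/17) (16,14/17) (16,131/9) (6,52/3)]
3. After y ≥ 7: [(6,7) (16,7) (16,131/9) (6,52/3)]
4. After y ≤ 20: [(6,7) (16,7) (16,131/9) (6,52/3)]
5. Canonical ring: [(6,7) (16,7) (16,131/9) (6,52/3)]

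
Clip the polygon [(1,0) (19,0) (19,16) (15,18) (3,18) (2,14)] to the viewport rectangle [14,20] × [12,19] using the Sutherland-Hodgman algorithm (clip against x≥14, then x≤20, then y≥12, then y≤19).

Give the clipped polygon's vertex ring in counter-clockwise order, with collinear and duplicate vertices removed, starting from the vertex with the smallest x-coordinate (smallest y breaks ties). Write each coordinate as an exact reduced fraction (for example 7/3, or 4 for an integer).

1. After x ≥ 14: [(14,0) (19,0) (19,16) (15,18) (14,18)]
2. After x ≤ 20: [(14,0) (19,0) (19,16) (15,18) (14,18)]
3. After y ≥ 12: [(14,12) (19,12) (19,16) (15,18) (14,18)]
4. After y ≤ 19: [(14,12) (19,12) (19,16) (15,18) (14,18)]
5. Canonical ring: [(14,12) (19,12) (19,16) (15,18) (14,18)]

Clipped polygon: [(14,12) (19,12) (19,16) (15,18) (14,18)]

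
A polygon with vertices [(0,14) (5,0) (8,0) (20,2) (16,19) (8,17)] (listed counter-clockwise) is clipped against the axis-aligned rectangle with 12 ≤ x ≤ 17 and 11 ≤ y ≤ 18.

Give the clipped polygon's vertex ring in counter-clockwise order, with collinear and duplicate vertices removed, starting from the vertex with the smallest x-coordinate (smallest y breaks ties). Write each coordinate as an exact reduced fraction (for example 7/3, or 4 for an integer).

Clipped polygon: [(12,11) (17,11) (17,59/4) (276/17,18) (12,18)]

1. After x ≥ 12: [(12,2/3) (20,2) (16,19) (12,18)]
2. After x ≤ 17: [(12,2/3) (17,3/2) (17,59/4) (16,19) (12,18)]
3. After y ≥ 11: [(12,11) (17,11) (17,59/4) (16,19) (12,18)]
4. After y ≤ 18: [(12,11) (17,11) (17,59/4) (276/17,18) (12,18) (12,18)]
5. Canonical ring: [(12,11) (17,11) (17,59/4) (276/17,18) (12,18)]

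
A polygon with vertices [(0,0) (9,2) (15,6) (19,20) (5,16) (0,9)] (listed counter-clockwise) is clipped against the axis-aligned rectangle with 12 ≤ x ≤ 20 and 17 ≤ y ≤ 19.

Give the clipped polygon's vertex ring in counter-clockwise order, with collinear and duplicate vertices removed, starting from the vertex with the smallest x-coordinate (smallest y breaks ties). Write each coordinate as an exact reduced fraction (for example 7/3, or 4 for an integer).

1. After x ≥ 12: [(12,4) (15,6) (19,20) (12,18)]
2. After x ≤ 20: [(12,4) (15,6) (19,20) (12,18)]
3. After y ≥ 17: [(12,17) (127/7,17) (19,20) (12,18)]
4. After y ≤ 19: [(12,17) (127/7,17) (131/7,19) (31/2,19) (12,18)]
5. Canonical ring: [(12,17) (127/7,17) (131/7,19) (31/2,19) (12,18)]

Clipped polygon: [(12,17) (127/7,17) (131/7,19) (31/2,19) (12,18)]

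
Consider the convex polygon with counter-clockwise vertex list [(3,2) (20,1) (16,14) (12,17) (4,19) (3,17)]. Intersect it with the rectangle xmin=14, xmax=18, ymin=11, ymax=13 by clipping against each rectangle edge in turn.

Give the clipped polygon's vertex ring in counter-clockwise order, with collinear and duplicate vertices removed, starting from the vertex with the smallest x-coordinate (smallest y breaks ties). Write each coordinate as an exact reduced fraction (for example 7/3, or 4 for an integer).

1. After x ≥ 14: [(14,23/17) (20,1) (16,14) (14,31/2)]
2. After x ≤ 18: [(14,23/17) (18,19/17) (18,15/2) (16,14) (14,31/2)]
3. After y ≥ 11: [(14,11) (220/13,11) (16,14) (14,31/2)]
4. After y ≤ 13: [(14,13) (14,11) (220/13,11) (212/13,13)]
5. Canonical ring: [(14,11) (220/13,11) (212/13,13) (14,13)]

Clipped polygon: [(14,11) (220/13,11) (212/13,13) (14,13)]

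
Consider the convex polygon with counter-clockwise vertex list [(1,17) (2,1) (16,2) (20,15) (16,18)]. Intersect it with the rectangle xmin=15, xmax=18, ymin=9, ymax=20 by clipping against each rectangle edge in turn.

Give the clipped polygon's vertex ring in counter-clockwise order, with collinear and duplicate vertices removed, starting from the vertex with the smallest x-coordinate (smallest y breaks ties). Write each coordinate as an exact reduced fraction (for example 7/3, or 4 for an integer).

1. After x ≥ 15: [(15,269/15) (15,27/14) (16,2) (20,15) (16,18)]
2. After x ≤ 18: [(15,269/15) (15,27/14) (16,2) (18,17/2) (18,33/2) (16,18)]
3. After y ≥ 9: [(15,269/15) (15,9) (18,9) (18,33/2) (16,18)]
4. After y ≤ 20: [(15,269/15) (15,9) (18,9) (18,33/2) (16,18)]
5. Canonical ring: [(15,9) (18,9) (18,33/2) (16,18) (15,269/15)]

Clipped polygon: [(15,9) (18,9) (18,33/2) (16,18) (15,269/15)]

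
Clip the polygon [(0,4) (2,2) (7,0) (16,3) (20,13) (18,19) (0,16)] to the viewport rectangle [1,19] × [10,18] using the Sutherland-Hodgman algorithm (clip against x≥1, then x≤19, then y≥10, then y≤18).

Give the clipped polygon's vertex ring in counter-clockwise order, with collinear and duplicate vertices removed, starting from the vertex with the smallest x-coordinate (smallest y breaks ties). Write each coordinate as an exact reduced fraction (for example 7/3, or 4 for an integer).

1. After x ≥ 1: [(1,3) (2,2) (7,0) (16,3) (20,13) (18,19) (1,97/6)]
2. After x ≤ 19: [(1,3) (2,2) (7,0) (16,3) (19,21/2) (19,16) (18,19) (1,97/6)]
3. After y ≥ 10: [(1,10) (94/5,10) (19,21/2) (19,16) (18,19) (1,97/6)]
4. After y ≤ 18: [(1,10) (94/5,10) (19,21/2) (19,16) (55/3,18) (12,18) (1,97/6)]
5. Canonical ring: [(1,10) (94/5,10) (19,21/2) (19,16) (55/3,18) (12,18) (1,97/6)]

Clipped polygon: [(1,10) (94/5,10) (19,21/2) (19,16) (55/3,18) (12,18) (1,97/6)]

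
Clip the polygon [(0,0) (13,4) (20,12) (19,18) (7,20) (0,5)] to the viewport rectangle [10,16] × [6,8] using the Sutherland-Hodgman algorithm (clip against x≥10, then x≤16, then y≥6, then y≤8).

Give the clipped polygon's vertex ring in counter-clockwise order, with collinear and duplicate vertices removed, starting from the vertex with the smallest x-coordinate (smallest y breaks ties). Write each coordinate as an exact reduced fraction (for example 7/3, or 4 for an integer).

1. After x ≥ 10: [(10,40/13) (13,4) (20,12) (19,18) (10,39/2)]
2. After x ≤ 16: [(10,40/13) (13,4) (16,52/7) (16,37/2) (10,39/2)]
3. After y ≥ 6: [(10,6) (59/4,6) (16,52/7) (16,37/2) (10,39/2)]
4. After y ≤ 8: [(10,8) (10,6) (59/4,6) (16,52/7) (16,8)]
5. Canonical ring: [(10,6) (59/4,6) (16,52/7) (16,8) (10,8)]

Clipped polygon: [(10,6) (59/4,6) (16,52/7) (16,8) (10,8)]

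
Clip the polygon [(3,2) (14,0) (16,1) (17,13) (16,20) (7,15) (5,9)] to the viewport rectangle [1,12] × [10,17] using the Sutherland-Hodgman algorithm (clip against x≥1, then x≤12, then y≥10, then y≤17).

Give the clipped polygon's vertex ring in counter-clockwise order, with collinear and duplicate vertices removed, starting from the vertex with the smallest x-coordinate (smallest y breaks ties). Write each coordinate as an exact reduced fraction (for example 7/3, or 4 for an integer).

1. After x ≥ 1: [(3,2) (14,0) (16,1) (17,13) (16,20) (7,15) (5,9)]
2. After x ≤ 12: [(3,2) (12,4/11) (12,160/9) (7,15) (5,9)]
3. After y ≥ 10: [(12,10) (12,160/9) (7,15) (16/3,10)]
4. After y ≤ 17: [(12,10) (12,17) (53/5,17) (7,15) (16/3,10)]
5. Canonical ring: [(16/3,10) (12,10) (12,17) (53/5,17) (7,15)]

Clipped polygon: [(16/3,10) (12,10) (12,17) (53/5,17) (7,15)]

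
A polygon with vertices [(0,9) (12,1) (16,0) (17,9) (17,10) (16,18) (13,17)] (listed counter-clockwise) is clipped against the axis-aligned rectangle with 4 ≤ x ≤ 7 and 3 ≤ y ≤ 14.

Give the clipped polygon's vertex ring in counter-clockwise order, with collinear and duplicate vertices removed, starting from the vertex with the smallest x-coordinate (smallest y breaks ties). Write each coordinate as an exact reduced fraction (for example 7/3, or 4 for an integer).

1. After x ≥ 4: [(4,149/13) (4,19/3) (12,1) (16,0) (17,9) (17,10) (16,18) (13,17)]
2. After x ≤ 7: [(7,173/13) (4,149/13) (4,19/3) (7,13/3)]
3. After y ≥ 3: [(7,173/13) (4,149/13) (4,19/3) (7,13/3)]
4. After y ≤ 14: [(7,173/13) (4,149/13) (4,19/3) (7,13/3)]
5. Canonical ring: [(4,19/3) (7,13/3) (7,173/13) (4,149/13)]

Clipped polygon: [(4,19/3) (7,13/3) (7,173/13) (4,149/13)]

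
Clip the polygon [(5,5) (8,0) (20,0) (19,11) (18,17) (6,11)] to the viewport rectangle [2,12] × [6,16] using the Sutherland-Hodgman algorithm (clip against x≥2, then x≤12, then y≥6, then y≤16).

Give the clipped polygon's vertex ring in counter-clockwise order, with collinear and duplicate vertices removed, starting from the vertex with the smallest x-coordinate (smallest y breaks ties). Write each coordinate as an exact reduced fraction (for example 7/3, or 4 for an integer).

1. After x ≥ 2: [(5,5) (8,0) (20,0) (19,11) (18,17) (6,11)]
2. After x ≤ 12: [(5,5) (8,0) (12,0) (12,14) (6,11)]
3. After y ≥ 6: [(31/6,6) (12,6) (12,14) (6,11)]
4. After y ≤ 16: [(31/6,6) (12,6) (12,14) (6,11)]
5. Canonical ring: [(31/6,6) (12,6) (12,14) (6,11)]

Clipped polygon: [(31/6,6) (12,6) (12,14) (6,11)]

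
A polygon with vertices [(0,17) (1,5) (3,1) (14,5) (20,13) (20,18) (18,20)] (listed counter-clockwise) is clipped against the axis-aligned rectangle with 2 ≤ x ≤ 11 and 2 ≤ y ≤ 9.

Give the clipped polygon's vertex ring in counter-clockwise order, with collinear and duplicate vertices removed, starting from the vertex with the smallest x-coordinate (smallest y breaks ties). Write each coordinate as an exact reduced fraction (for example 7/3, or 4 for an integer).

1. After x ≥ 2: [(2,52/3) (2,3) (3,1) (14,5) (20,13) (20,18) (18,20)]
2. After x ≤ 11: [(11,113/6) (2,52/3) (2,3) (3,1) (11,43/11)]
3. After y ≥ 2: [(11,113/6) (2,52/3) (2,3) (5/2,2) (23/4,2) (11,43/11)]
4. After y ≤ 9: [(11,9) (2,9) (2,3) (5/2,2) (23/4,2) (11,43/11)]
5. Canonical ring: [(2,3) (5/2,2) (23/4,2) (11,43/11) (11,9) (2,9)]

Clipped polygon: [(2,3) (5/2,2) (23/4,2) (11,43/11) (11,9) (2,9)]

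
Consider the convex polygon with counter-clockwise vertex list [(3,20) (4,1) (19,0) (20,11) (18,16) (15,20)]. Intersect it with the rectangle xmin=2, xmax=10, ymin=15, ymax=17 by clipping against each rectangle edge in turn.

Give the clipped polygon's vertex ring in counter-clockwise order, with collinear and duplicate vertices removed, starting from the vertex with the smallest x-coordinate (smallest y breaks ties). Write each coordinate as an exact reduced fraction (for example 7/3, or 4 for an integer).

1. After x ≥ 2: [(3,20) (4,1) (19,0) (20,11) (18,16) (15,20)]
2. After x ≤ 10: [(10,20) (3,20) (4,1) (10,3/5)]
3. After y ≥ 15: [(10,15) (10,20) (3,20) (62/19,15)]
4. After y ≤ 17: [(10,15) (10,17) (60/19,17) (62/19,15)]
5. Canonical ring: [(60/19,17) (62/19,15) (10,15) (10,17)]

Clipped polygon: [(60/19,17) (62/19,15) (10,15) (10,17)]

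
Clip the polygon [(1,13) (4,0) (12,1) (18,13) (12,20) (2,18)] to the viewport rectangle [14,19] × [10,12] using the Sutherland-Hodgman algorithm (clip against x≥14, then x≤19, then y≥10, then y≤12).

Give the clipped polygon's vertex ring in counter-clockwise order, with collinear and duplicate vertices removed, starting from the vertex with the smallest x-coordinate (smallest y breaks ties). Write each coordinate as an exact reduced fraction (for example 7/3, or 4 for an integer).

1. After x ≥ 14: [(14,5) (18,13) (14,53/3)]
2. After x ≤ 19: [(14,5) (18,13) (14,53/3)]
3. After y ≥ 10: [(14,10) (33/2,10) (18,13) (14,53/3)]
4. After y ≤ 12: [(14,12) (14,10) (33/2,10) (35/2,12)]
5. Canonical ring: [(14,10) (33/2,10) (35/2,12) (14,12)]

Clipped polygon: [(14,10) (33/2,10) (35/2,12) (14,12)]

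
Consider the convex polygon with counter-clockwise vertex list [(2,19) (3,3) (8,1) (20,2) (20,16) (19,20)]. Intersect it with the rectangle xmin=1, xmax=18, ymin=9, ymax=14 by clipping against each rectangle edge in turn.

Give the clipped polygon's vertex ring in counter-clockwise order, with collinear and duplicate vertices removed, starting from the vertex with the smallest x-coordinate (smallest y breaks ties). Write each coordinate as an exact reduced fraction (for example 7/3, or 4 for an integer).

1. After x ≥ 1: [(2,19) (3,3) (8,1) (20,2) (20,16) (19,20)]
2. After x ≤ 18: [(18,339/17) (2,19) (3,3) (8,1) (18,11/6)]
3. After y ≥ 9: [(18,9) (18,339/17) (2,19) (21/8,9)]
4. After y ≤ 14: [(18,9) (18,14) (37/16,14) (21/8,9)]
5. Canonical ring: [(37/16,14) (21/8,9) (18,9) (18,14)]

Clipped polygon: [(37/16,14) (21/8,9) (18,9) (18,14)]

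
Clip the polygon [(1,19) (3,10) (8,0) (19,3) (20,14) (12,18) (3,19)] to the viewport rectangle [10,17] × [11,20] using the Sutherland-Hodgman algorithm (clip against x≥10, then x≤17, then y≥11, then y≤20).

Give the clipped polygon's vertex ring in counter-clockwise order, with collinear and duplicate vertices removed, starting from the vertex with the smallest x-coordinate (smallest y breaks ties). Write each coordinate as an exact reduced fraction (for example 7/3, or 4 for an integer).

1. After x ≥ 10: [(10,6/11) (19,3) (20,14) (12,18) (10,164/9)]
2. After x ≤ 17: [(10,6/11) (17,27/11) (17,31/2) (12,18) (10,164/9)]
3. After y ≥ 11: [(10,11) (17,11) (17,31/2) (12,18) (10,164/9)]
4. After y ≤ 20: [(10,11) (17,11) (17,31/2) (12,18) (10,164/9)]
5. Canonical ring: [(10,11) (17,11) (17,31/2) (12,18) (10,164/9)]

Clipped polygon: [(10,11) (17,11) (17,31/2) (12,18) (10,164/9)]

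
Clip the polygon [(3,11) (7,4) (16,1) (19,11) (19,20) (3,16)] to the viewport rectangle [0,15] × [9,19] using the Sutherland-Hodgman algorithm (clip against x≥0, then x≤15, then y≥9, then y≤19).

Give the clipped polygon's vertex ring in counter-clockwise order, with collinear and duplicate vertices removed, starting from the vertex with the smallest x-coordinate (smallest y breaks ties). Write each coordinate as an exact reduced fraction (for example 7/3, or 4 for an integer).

Clipped polygon: [(3,11) (29/7,9) (15,9) (15,19) (3,16)]

1. After x ≥ 0: [(3,11) (7,4) (16,1) (19,11) (19,20) (3,16)]
2. After x ≤ 15: [(3,11) (7,4) (15,4/3) (15,19) (3,16)]
3. After y ≥ 9: [(3,11) (29/7,9) (15,9) (15,19) (3,16)]
4. After y ≤ 19: [(3,11) (29/7,9) (15,9) (15,19) (3,16)]
5. Canonical ring: [(3,11) (29/7,9) (15,9) (15,19) (3,16)]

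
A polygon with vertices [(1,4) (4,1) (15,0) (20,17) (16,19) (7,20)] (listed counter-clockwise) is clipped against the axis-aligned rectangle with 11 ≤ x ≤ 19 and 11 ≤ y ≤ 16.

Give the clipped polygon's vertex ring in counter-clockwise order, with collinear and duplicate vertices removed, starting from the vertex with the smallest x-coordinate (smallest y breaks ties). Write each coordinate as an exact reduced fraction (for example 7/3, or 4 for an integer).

1. After x ≥ 11: [(11,4/11) (15,0) (20,17) (16,19) (11,176/9)]
2. After x ≤ 19: [(11,4/11) (15,0) (19,68/5) (19,35/2) (16,19) (11,176/9)]
3. After y ≥ 11: [(11,11) (310/17,11) (19,68/5) (19,35/2) (16,19) (11,176/9)]
4. After y ≤ 16: [(11,16) (11,11) (310/17,11) (19,68/5) (19,16)]
5. Canonical ring: [(11,11) (310/17,11) (19,68/5) (19,16) (11,16)]

Clipped polygon: [(11,11) (310/17,11) (19,68/5) (19,16) (11,16)]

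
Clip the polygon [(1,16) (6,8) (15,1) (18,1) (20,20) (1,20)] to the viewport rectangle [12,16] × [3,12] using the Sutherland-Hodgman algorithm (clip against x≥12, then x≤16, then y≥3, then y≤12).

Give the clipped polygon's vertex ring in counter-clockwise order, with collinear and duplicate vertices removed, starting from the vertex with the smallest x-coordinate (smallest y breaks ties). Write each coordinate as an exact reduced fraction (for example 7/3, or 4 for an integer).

1. After x ≥ 12: [(12,10/3) (15,1) (18,1) (20,20) (12,20)]
2. After x ≤ 16: [(12,10/3) (15,1) (16,1) (16,20) (12,20)]
3. After y ≥ 3: [(12,10/3) (87/7,3) (16,3) (16,20) (12,20)]
4. After y ≤ 12: [(12,12) (12,10/3) (87/7,3) (16,3) (16,12)]
5. Canonical ring: [(12,10/3) (87/7,3) (16,3) (16,12) (12,12)]

Clipped polygon: [(12,10/3) (87/7,3) (16,3) (16,12) (12,12)]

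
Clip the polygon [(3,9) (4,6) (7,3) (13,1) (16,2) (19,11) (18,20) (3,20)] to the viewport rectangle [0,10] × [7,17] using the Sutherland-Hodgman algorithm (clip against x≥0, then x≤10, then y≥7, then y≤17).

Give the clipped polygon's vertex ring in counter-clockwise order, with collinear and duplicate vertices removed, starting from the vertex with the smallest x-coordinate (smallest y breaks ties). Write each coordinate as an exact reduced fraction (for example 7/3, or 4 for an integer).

1. After x ≥ 0: [(3,9) (4,6) (7,3) (13,1) (16,2) (19,11) (18,20) (3,20)]
2. After x ≤ 10: [(3,9) (4,6) (7,3) (10,2) (10,20) (3,20)]
3. After y ≥ 7: [(3,9) (11/3,7) (10,7) (10,20) (3,20)]
4. After y ≤ 17: [(3,17) (3,9) (11/3,7) (10,7) (10,17)]
5. Canonical ring: [(3,9) (11/3,7) (10,7) (10,17) (3,17)]

Clipped polygon: [(3,9) (11/3,7) (10,7) (10,17) (3,17)]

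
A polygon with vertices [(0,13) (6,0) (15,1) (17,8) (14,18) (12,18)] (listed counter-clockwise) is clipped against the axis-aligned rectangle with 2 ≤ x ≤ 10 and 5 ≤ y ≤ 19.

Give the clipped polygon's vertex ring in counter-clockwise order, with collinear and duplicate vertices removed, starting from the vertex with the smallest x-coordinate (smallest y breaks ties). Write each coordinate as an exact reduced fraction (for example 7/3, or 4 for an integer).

Clipped polygon: [(2,26/3) (48/13,5) (10,5) (10,103/6) (2,83/6)]

1. After x ≥ 2: [(2,83/6) (2,26/3) (6,0) (15,1) (17,8) (14,18) (12,18)]
2. After x ≤ 10: [(10,103/6) (2,83/6) (2,26/3) (6,0) (10,4/9)]
3. After y ≥ 5: [(10,5) (10,103/6) (2,83/6) (2,26/3) (48/13,5)]
4. After y ≤ 19: [(10,5) (10,103/6) (2,83/6) (2,26/3) (48/13,5)]
5. Canonical ring: [(2,26/3) (48/13,5) (10,5) (10,103/6) (2,83/6)]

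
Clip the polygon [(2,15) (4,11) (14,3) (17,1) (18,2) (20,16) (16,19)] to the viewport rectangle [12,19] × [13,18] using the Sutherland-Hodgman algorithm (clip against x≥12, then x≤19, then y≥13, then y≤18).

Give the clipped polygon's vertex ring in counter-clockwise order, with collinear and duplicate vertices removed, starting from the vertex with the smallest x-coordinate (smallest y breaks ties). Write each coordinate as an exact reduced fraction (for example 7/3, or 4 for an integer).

Clipped polygon: [(12,13) (19,13) (19,67/4) (52/3,18) (25/2,18) (12,125/7)]

1. After x ≥ 12: [(12,125/7) (12,23/5) (14,3) (17,1) (18,2) (20,16) (16,19)]
2. After x ≤ 19: [(12,125/7) (12,23/5) (14,3) (17,1) (18,2) (19,9) (19,67/4) (16,19)]
3. After y ≥ 13: [(12,125/7) (12,13) (19,13) (19,67/4) (16,19)]
4. After y ≤ 18: [(25/2,18) (12,125/7) (12,13) (19,13) (19,67/4) (52/3,18)]
5. Canonical ring: [(12,13) (19,13) (19,67/4) (52/3,18) (25/2,18) (12,125/7)]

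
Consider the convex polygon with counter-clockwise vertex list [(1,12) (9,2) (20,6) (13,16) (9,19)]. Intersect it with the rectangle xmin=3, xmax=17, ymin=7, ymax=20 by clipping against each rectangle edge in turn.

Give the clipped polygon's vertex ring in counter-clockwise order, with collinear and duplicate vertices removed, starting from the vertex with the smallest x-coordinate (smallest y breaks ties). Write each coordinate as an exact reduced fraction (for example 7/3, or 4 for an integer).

Clipped polygon: [(3,19/2) (5,7) (17,7) (17,72/7) (13,16) (9,19) (3,55/4)]

1. After x ≥ 3: [(3,55/4) (3,19/2) (9,2) (20,6) (13,16) (9,19)]
2. After x ≤ 17: [(3,55/4) (3,19/2) (9,2) (17,54/11) (17,72/7) (13,16) (9,19)]
3. After y ≥ 7: [(3,55/4) (3,19/2) (5,7) (17,7) (17,72/7) (13,16) (9,19)]
4. After y ≤ 20: [(3,55/4) (3,19/2) (5,7) (17,7) (17,72/7) (13,16) (9,19)]
5. Canonical ring: [(3,19/2) (5,7) (17,7) (17,72/7) (13,16) (9,19) (3,55/4)]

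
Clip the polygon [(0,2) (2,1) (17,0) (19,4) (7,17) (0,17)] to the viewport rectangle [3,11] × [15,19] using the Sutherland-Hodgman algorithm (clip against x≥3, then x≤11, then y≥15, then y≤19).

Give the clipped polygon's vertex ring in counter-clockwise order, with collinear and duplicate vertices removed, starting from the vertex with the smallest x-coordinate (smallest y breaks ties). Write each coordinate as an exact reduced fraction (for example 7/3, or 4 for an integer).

1. After x ≥ 3: [(3,14/15) (17,0) (19,4) (7,17) (3,17)]
2. After x ≤ 11: [(3,14/15) (11,2/5) (11,38/3) (7,17) (3,17)]
3. After y ≥ 15: [(3,15) (115/13,15) (7,17) (3,17)]
4. After y ≤ 19: [(3,15) (115/13,15) (7,17) (3,17)]
5. Canonical ring: [(3,15) (115/13,15) (7,17) (3,17)]

Clipped polygon: [(3,15) (115/13,15) (7,17) (3,17)]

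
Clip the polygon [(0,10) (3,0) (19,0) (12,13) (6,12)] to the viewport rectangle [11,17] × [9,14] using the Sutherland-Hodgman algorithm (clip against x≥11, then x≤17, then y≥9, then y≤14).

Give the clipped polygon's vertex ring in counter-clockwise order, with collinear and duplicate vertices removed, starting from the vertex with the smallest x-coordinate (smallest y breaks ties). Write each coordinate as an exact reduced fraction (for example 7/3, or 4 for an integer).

1. After x ≥ 11: [(11,0) (19,0) (12,13) (11,77/6)]
2. After x ≤ 17: [(11,0) (17,0) (17,26/7) (12,13) (11,77/6)]
3. After y ≥ 9: [(11,9) (184/13,9) (12,13) (11,77/6)]
4. After y ≤ 14: [(11,9) (184/13,9) (12,13) (11,77/6)]
5. Canonical ring: [(11,9) (184/13,9) (12,13) (11,77/6)]

Clipped polygon: [(11,9) (184/13,9) (12,13) (11,77/6)]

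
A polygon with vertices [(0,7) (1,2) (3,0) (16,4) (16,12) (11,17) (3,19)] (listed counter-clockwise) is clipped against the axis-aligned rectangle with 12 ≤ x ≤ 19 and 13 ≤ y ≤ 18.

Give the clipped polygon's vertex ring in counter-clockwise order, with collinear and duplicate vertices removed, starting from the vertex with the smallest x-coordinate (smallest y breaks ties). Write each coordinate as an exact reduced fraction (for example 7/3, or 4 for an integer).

Clipped polygon: [(12,13) (15,13) (12,16)]

1. After x ≥ 12: [(12,36/13) (16,4) (16,12) (12,16)]
2. After x ≤ 19: [(12,36/13) (16,4) (16,12) (12,16)]
3. After y ≥ 13: [(12,13) (15,13) (12,16)]
4. After y ≤ 18: [(12,13) (15,13) (12,16)]
5. Canonical ring: [(12,13) (15,13) (12,16)]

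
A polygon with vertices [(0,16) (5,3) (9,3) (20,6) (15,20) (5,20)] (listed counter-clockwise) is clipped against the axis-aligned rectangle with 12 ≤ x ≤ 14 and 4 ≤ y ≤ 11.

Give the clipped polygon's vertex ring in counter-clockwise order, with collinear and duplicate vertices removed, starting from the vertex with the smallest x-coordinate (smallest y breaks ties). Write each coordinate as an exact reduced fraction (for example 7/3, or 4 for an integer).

1. After x ≥ 12: [(12,42/11) (20,6) (15,20) (12,20)]
2. After x ≤ 14: [(12,42/11) (14,48/11) (14,20) (12,20)]
3. After y ≥ 4: [(12,4) (38/3,4) (14,48/11) (14,20) (12,20)]
4. After y ≤ 11: [(12,11) (12,4) (38/3,4) (14,48/11) (14,11)]
5. Canonical ring: [(12,4) (38/3,4) (14,48/11) (14,11) (12,11)]

Clipped polygon: [(12,4) (38/3,4) (14,48/11) (14,11) (12,11)]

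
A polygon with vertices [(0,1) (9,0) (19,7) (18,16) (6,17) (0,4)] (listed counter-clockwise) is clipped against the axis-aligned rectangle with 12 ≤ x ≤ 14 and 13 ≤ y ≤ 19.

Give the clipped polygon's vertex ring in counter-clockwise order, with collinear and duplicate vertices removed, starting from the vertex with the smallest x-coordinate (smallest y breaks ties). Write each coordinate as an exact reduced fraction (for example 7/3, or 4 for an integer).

Clipped polygon: [(12,13) (14,13) (14,49/3) (12,33/2)]

1. After x ≥ 12: [(12,21/10) (19,7) (18,16) (12,33/2)]
2. After x ≤ 14: [(12,21/10) (14,7/2) (14,49/3) (12,33/2)]
3. After y ≥ 13: [(12,13) (14,13) (14,49/3) (12,33/2)]
4. After y ≤ 19: [(12,13) (14,13) (14,49/3) (12,33/2)]
5. Canonical ring: [(12,13) (14,13) (14,49/3) (12,33/2)]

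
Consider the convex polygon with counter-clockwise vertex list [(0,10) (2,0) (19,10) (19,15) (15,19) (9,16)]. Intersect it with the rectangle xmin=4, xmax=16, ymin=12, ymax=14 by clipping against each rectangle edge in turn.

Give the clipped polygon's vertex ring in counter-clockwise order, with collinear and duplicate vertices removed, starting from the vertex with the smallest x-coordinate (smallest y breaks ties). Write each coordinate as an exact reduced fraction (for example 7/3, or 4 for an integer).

Clipped polygon: [(4,12) (16,12) (16,14) (6,14) (4,38/3)]

1. After x ≥ 4: [(4,38/3) (4,20/17) (19,10) (19,15) (15,19) (9,16)]
2. After x ≤ 16: [(4,38/3) (4,20/17) (16,140/17) (16,18) (15,19) (9,16)]
3. After y ≥ 12: [(4,38/3) (4,12) (16,12) (16,18) (15,19) (9,16)]
4. After y ≤ 14: [(6,14) (4,38/3) (4,12) (16,12) (16,14)]
5. Canonical ring: [(4,12) (16,12) (16,14) (6,14) (4,38/3)]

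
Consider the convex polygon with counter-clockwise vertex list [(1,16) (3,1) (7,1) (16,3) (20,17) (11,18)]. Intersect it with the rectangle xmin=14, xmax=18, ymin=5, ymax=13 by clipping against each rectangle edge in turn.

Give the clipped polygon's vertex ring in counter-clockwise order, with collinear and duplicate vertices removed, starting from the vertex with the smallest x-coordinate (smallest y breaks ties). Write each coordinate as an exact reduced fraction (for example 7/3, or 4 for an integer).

Clipped polygon: [(14,5) (116/7,5) (18,10) (18,13) (14,13)]

1. After x ≥ 14: [(14,23/9) (16,3) (20,17) (14,53/3)]
2. After x ≤ 18: [(14,23/9) (16,3) (18,10) (18,155/9) (14,53/3)]
3. After y ≥ 5: [(14,5) (116/7,5) (18,10) (18,155/9) (14,53/3)]
4. After y ≤ 13: [(14,13) (14,5) (116/7,5) (18,10) (18,13)]
5. Canonical ring: [(14,5) (116/7,5) (18,10) (18,13) (14,13)]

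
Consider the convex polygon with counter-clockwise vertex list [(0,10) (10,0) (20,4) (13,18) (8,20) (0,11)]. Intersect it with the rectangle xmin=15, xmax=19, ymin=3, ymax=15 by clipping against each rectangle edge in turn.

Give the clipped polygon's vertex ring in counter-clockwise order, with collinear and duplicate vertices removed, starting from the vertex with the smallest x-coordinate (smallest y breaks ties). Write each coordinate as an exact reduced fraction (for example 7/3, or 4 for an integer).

Clipped polygon: [(15,3) (35/2,3) (19,18/5) (19,6) (15,14)]

1. After x ≥ 15: [(15,2) (20,4) (15,14)]
2. After x ≤ 19: [(15,2) (19,18/5) (19,6) (15,14)]
3. After y ≥ 3: [(15,3) (35/2,3) (19,18/5) (19,6) (15,14)]
4. After y ≤ 15: [(15,3) (35/2,3) (19,18/5) (19,6) (15,14)]
5. Canonical ring: [(15,3) (35/2,3) (19,18/5) (19,6) (15,14)]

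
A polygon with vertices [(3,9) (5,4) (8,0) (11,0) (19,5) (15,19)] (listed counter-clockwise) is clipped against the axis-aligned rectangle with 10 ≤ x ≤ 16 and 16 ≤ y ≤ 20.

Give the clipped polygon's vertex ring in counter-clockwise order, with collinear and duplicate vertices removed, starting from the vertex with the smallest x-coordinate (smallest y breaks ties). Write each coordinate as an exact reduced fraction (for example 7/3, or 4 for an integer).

Clipped polygon: [(57/5,16) (111/7,16) (15,19)]

1. After x ≥ 10: [(10,89/6) (10,0) (11,0) (19,5) (15,19)]
2. After x ≤ 16: [(10,89/6) (10,0) (11,0) (16,25/8) (16,31/2) (15,19)]
3. After y ≥ 16: [(57/5,16) (111/7,16) (15,19)]
4. After y ≤ 20: [(57/5,16) (111/7,16) (15,19)]
5. Canonical ring: [(57/5,16) (111/7,16) (15,19)]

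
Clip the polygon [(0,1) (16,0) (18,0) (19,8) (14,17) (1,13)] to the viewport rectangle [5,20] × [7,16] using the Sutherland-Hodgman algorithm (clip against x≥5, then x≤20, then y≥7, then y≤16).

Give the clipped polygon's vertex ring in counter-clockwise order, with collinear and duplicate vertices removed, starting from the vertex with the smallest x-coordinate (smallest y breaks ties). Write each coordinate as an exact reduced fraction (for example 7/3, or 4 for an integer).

1. After x ≥ 5: [(5,11/16) (16,0) (18,0) (19,8) (14,17) (5,185/13)]
2. After x ≤ 20: [(5,11/16) (16,0) (18,0) (19,8) (14,17) (5,185/13)]
3. After y ≥ 7: [(5,7) (151/8,7) (19,8) (14,17) (5,185/13)]
4. After y ≤ 16: [(5,7) (151/8,7) (19,8) (131/9,16) (43/4,16) (5,185/13)]
5. Canonical ring: [(5,7) (151/8,7) (19,8) (131/9,16) (43/4,16) (5,185/13)]

Clipped polygon: [(5,7) (151/8,7) (19,8) (131/9,16) (43/4,16) (5,185/13)]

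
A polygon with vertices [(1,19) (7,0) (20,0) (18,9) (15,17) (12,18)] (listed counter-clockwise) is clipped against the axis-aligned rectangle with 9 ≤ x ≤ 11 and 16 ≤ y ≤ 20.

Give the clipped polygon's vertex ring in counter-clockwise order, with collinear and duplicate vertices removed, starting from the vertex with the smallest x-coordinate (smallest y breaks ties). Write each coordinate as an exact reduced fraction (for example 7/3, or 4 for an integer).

Clipped polygon: [(9,16) (11,16) (11,199/11) (9,201/11)]

1. After x ≥ 9: [(9,201/11) (9,0) (20,0) (18,9) (15,17) (12,18)]
2. After x ≤ 11: [(11,199/11) (9,201/11) (9,0) (11,0)]
3. After y ≥ 16: [(11,16) (11,199/11) (9,201/11) (9,16)]
4. After y ≤ 20: [(11,16) (11,199/11) (9,201/11) (9,16)]
5. Canonical ring: [(9,16) (11,16) (11,199/11) (9,201/11)]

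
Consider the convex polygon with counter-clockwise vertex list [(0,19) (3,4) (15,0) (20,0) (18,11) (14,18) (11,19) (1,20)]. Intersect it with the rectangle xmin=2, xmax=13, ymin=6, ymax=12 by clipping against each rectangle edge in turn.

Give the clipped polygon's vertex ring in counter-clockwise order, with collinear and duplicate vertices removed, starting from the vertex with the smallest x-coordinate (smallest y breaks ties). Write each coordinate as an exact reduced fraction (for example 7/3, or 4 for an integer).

Clipped polygon: [(2,9) (13/5,6) (13,6) (13,12) (2,12)]

1. After x ≥ 2: [(2,9) (3,4) (15,0) (20,0) (18,11) (14,18) (11,19) (2,199/10)]
2. After x ≤ 13: [(2,9) (3,4) (13,2/3) (13,55/3) (11,19) (2,199/10)]
3. After y ≥ 6: [(2,9) (13/5,6) (13,6) (13,55/3) (11,19) (2,199/10)]
4. After y ≤ 12: [(2,12) (2,9) (13/5,6) (13,6) (13,12)]
5. Canonical ring: [(2,9) (13/5,6) (13,6) (13,12) (2,12)]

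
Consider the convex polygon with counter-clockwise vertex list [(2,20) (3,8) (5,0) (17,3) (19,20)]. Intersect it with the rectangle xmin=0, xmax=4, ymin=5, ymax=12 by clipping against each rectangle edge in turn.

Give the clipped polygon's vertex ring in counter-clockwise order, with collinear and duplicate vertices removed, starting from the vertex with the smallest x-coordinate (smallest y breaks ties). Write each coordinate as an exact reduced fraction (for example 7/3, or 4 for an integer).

1. After x ≥ 0: [(2,20) (3,8) (5,0) (17,3) (19,20)]
2. After x ≤ 4: [(4,20) (2,20) (3,8) (4,4)]
3. After y ≥ 5: [(4,5) (4,20) (2,20) (3,8) (15/4,5)]
4. After y ≤ 12: [(4,5) (4,12) (8/3,12) (3,8) (15/4,5)]
5. Canonical ring: [(8/3,12) (3,8) (15/4,5) (4,5) (4,12)]

Clipped polygon: [(8/3,12) (3,8) (15/4,5) (4,5) (4,12)]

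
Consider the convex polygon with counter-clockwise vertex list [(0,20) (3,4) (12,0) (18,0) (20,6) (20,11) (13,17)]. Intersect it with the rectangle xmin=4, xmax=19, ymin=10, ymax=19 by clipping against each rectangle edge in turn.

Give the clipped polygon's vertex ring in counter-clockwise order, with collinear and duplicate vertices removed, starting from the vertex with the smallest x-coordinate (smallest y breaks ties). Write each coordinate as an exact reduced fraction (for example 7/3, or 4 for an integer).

Clipped polygon: [(4,10) (19,10) (19,83/7) (13,17) (13/3,19) (4,19)]

1. After x ≥ 4: [(4,248/13) (4,32/9) (12,0) (18,0) (20,6) (20,11) (13,17)]
2. After x ≤ 19: [(4,248/13) (4,32/9) (12,0) (18,0) (19,3) (19,83/7) (13,17)]
3. After y ≥ 10: [(4,248/13) (4,10) (19,10) (19,83/7) (13,17)]
4. After y ≤ 19: [(13/3,19) (4,19) (4,10) (19,10) (19,83/7) (13,17)]
5. Canonical ring: [(4,10) (19,10) (19,83/7) (13,17) (13/3,19) (4,19)]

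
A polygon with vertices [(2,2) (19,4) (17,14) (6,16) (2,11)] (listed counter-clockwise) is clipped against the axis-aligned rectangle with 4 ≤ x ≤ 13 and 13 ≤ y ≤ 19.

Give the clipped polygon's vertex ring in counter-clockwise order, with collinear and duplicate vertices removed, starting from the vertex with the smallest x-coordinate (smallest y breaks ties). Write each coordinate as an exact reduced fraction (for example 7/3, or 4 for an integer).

Clipped polygon: [(4,13) (13,13) (13,162/11) (6,16) (4,27/2)]

1. After x ≥ 4: [(4,38/17) (19,4) (17,14) (6,16) (4,27/2)]
2. After x ≤ 13: [(4,38/17) (13,56/17) (13,162/11) (6,16) (4,27/2)]
3. After y ≥ 13: [(4,13) (13,13) (13,162/11) (6,16) (4,27/2)]
4. After y ≤ 19: [(4,13) (13,13) (13,162/11) (6,16) (4,27/2)]
5. Canonical ring: [(4,13) (13,13) (13,162/11) (6,16) (4,27/2)]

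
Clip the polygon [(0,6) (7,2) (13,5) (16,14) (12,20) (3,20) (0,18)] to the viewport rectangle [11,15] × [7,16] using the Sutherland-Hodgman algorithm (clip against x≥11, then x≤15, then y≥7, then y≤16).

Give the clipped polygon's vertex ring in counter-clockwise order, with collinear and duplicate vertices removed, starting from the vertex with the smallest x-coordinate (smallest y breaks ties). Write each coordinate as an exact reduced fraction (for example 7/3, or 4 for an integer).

1. After x ≥ 11: [(11,4) (13,5) (16,14) (12,20) (11,20)]
2. After x ≤ 15: [(11,4) (13,5) (15,11) (15,31/2) (12,20) (11,20)]
3. After y ≥ 7: [(11,7) (41/3,7) (15,11) (15,31/2) (12,20) (11,20)]
4. After y ≤ 16: [(11,16) (11,7) (41/3,7) (15,11) (15,31/2) (44/3,16)]
5. Canonical ring: [(11,7) (41/3,7) (15,11) (15,31/2) (44/3,16) (11,16)]

Clipped polygon: [(11,7) (41/3,7) (15,11) (15,31/2) (44/3,16) (11,16)]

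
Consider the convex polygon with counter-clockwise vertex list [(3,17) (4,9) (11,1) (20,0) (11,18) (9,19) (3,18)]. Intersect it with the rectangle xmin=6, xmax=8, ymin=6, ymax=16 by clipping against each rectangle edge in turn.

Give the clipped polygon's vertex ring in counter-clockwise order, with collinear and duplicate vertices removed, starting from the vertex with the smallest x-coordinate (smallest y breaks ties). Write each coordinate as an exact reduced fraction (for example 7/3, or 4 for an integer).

Clipped polygon: [(6,47/7) (53/8,6) (8,6) (8,16) (6,16)]

1. After x ≥ 6: [(6,47/7) (11,1) (20,0) (11,18) (9,19) (6,37/2)]
2. After x ≤ 8: [(6,47/7) (8,31/7) (8,113/6) (6,37/2)]
3. After y ≥ 6: [(6,47/7) (53/8,6) (8,6) (8,113/6) (6,37/2)]
4. After y ≤ 16: [(6,16) (6,47/7) (53/8,6) (8,6) (8,16)]
5. Canonical ring: [(6,47/7) (53/8,6) (8,6) (8,16) (6,16)]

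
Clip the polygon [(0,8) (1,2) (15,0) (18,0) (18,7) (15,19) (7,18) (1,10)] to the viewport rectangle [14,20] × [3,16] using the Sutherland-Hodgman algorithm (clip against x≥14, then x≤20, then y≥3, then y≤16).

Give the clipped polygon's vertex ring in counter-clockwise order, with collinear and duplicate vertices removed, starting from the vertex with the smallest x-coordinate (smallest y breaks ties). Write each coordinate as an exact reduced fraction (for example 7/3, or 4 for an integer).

1. After x ≥ 14: [(14,1/7) (15,0) (18,0) (18,7) (15,19) (14,151/8)]
2. After x ≤ 20: [(14,1/7) (15,0) (18,0) (18,7) (15,19) (14,151/8)]
3. After y ≥ 3: [(14,3) (18,3) (18,7) (15,19) (14,151/8)]
4. After y ≤ 16: [(14,16) (14,3) (18,3) (18,7) (63/4,16)]
5. Canonical ring: [(14,3) (18,3) (18,7) (63/4,16) (14,16)]

Clipped polygon: [(14,3) (18,3) (18,7) (63/4,16) (14,16)]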